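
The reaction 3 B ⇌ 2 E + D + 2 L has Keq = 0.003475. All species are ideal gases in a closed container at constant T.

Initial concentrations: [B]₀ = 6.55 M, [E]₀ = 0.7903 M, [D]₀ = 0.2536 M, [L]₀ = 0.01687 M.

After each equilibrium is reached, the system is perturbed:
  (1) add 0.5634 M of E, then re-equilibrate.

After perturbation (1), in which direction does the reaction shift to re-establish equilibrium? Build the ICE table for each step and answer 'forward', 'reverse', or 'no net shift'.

Q₀ = 1.6041e-07 vs Keq = 0.003475 ⇒ Q<K, forward
Step 1:
                    B           E           D           L
  I              6.55      0.7903      0.2536     0.01687
  C            -1.005      0.6701       0.335      0.6701
  E             5.545        1.46      0.5886      0.6869
  solve Keq expr → x = 0.335; check Q = 0.003475
Then add 0.5634 M of E.
Step 2:
                    B           E           D           L
  I             5.545       2.024      0.5886      0.6869
  C            0.1664     -0.1109    -0.05546     -0.1109
  E             5.711       1.913      0.5332       0.576
  solve Keq expr → x = -0.05546; check Q = 0.003475

Direction: reverse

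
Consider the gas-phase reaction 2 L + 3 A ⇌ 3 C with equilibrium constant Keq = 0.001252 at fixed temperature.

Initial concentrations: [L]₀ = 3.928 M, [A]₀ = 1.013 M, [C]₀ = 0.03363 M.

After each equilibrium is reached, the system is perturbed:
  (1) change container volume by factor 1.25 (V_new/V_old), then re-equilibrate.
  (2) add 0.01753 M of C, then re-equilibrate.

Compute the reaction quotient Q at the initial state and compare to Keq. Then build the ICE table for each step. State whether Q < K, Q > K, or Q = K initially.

Q₀ = 2.3714e-06 vs Keq = 0.001252 ⇒ Q<K, forward
Step 1:
                  L         A         C
  I           3.928     1.013   0.03363
  C         -0.1227   -0.1841    0.1841
  E           3.805    0.8289    0.2177
  solve Keq expr → x = 0.06137; check Q = 0.001252
Then change container volume by factor 1.25 (V_new/V_old).
Step 2:
                  L         A         C
  I           3.044    0.6631    0.1742
  C         0.01285   0.01928  -0.01928
  E           3.057    0.6824    0.1549
  solve Keq expr → x = -0.006426; check Q = 0.001252
Then add 0.01753 M of C.
Step 3:
                  L         A         C
  I           3.057    0.6824    0.1724
  C        0.009349   0.01402  -0.01402
  E           3.066    0.6964    0.1584
  solve Keq expr → x = -0.004675; check Q = 0.001252

Q₀ = 2.3714e-06; Q < K (proceeds forward)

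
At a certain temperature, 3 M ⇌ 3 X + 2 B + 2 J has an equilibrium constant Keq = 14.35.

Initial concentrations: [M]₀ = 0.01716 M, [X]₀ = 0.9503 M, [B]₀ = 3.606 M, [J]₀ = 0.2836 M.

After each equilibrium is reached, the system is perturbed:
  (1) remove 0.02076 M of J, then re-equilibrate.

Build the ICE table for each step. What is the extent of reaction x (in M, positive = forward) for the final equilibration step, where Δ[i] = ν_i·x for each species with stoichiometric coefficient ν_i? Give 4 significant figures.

x = 0.003313 M

Q₀ = 1.7762e+05 vs Keq = 14.35 ⇒ Q>K, reverse
Step 1:
                    M           X           B           J
  init        0.01716      0.9503       3.606      0.2836
  Δ             0.191      -0.191     -0.1273     -0.1273
  eq           0.2081      0.7593       3.479      0.1563
  solve Keq expr → x = -0.06366; check Q = 14.35
Then remove 0.02076 M of J.
Step 2:
                    M           X           B           J
  init         0.2081      0.7593       3.479      0.1355
  Δ         -0.009938    0.009938    0.006626    0.006626
  eq           0.1982      0.7693       3.485      0.1421
  solve Keq expr → x = 0.003313; check Q = 14.35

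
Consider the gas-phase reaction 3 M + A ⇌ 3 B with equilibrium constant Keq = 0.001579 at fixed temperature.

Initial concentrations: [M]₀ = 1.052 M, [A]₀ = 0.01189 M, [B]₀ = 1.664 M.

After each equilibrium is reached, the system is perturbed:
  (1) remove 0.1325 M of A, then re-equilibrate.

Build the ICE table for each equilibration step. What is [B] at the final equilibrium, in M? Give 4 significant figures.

Q₀ = 332.8 vs Keq = 0.001579 ⇒ Q>K, reverse
Step 1:
                  M         A         B
  Initial     1.052   0.01189     1.664
  Change      1.436    0.4785    -1.436
  Equil       2.488    0.4904    0.2284
  solve Keq expr → x = -0.4785; check Q = 0.001579
Then remove 0.1325 M of A.
Step 2:
                  M         A         B
  Initial     2.488    0.3579    0.2284
  Change    0.01985  0.006618  -0.01985
  Equil       2.507    0.3645    0.2086
  solve Keq expr → x = -0.006618; check Q = 0.001579

[B]_eq = 0.2086 M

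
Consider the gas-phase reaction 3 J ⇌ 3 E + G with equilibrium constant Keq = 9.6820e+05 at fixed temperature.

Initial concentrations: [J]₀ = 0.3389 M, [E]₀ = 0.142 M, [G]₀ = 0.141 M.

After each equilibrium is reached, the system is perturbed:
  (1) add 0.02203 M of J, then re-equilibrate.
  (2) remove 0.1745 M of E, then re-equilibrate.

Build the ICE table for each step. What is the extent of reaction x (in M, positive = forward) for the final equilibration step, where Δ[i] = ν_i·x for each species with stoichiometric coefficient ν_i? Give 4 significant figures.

x = 3.7264e-04 M

Q₀ = 0.01037 vs Keq = 9.6820e+05 ⇒ Q<K, forward
Step 1:
                  J         E         G
  init       0.3389     0.142     0.141
  Δ         -0.3358    0.3358    0.1119
  eq       0.003055    0.4778    0.2529
  solve Keq expr → x = 0.1119; check Q = 9.6820e+05
Then add 0.02203 M of J.
Step 2:
                  J         E         G
  init      0.02508    0.4778    0.2529
  Δ        -0.02186   0.02186  0.007287
  eq       0.003225    0.4997    0.2602
  solve Keq expr → x = 0.007287; check Q = 9.6820e+05
Then remove 0.1745 M of E.
Step 3:
                  J         E         G
  init     0.003225    0.3252    0.2602
  Δ       -0.001118  0.001118 3.7264e-04
  eq       0.002107    0.3263    0.2606
  solve Keq expr → x = 3.7264e-04; check Q = 9.6820e+05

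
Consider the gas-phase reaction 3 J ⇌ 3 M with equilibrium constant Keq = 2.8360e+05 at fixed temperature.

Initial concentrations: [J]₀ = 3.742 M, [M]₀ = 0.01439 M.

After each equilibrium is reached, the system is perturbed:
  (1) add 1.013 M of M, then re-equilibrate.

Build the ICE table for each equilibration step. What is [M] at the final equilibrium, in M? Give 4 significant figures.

Q₀ = 5.6868e-08 vs Keq = 2.8360e+05 ⇒ Q<K, forward
Step 1:
                    J           M
  Initial       3.742     0.01439
  Change       -3.686       3.686
  Equil       0.05632         3.7
  solve Keq expr → x = 1.229; check Q = 2.8360e+05
Then add 1.013 M of M.
Step 2:
                    J           M
  Initial     0.05632       4.713
  Change      0.01519    -0.01519
  Equil        0.0715       4.698
  solve Keq expr → x = -0.005062; check Q = 2.8360e+05

[M]_eq = 4.698 M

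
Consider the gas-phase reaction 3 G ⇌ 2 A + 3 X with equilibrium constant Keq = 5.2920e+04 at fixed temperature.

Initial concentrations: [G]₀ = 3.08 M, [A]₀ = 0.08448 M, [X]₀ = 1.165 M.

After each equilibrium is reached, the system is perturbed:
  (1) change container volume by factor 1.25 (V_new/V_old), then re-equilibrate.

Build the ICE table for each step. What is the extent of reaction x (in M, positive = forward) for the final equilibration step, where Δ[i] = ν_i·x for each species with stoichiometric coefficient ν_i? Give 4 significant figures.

x = 0.005976 M

Q₀ = 3.8622e-04 vs Keq = 5.2920e+04 ⇒ Q<K, forward
Step 1:
                   G          A          X
  Initial       3.08    0.08448      1.165
  Change      -2.907      1.938      2.907
  Equil       0.1734      2.022      4.072
  solve Keq expr → x = 0.9689; check Q = 5.2920e+04
Then change container volume by factor 1.25 (V_new/V_old).
Step 2:
                   G          A          X
  Initial     0.1387      1.618      3.257
  Change    -0.01793    0.01195    0.01793
  Equil       0.1208       1.63      3.275
  solve Keq expr → x = 0.005976; check Q = 5.2920e+04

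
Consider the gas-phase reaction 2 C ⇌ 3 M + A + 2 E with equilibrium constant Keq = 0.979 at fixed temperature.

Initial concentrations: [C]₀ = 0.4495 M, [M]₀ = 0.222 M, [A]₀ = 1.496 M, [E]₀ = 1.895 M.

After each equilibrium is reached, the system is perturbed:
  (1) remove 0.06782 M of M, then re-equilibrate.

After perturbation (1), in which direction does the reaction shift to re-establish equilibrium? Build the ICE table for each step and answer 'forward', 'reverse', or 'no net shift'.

Direction: forward

Q₀ = 0.2909 vs Keq = 0.979 ⇒ Q<K, forward
Step 1:
                   C          M          A          E
  I           0.4495      0.222      1.496      1.895
  C         -0.05167    0.07751    0.02584    0.05167
  E           0.3978     0.2995      1.522      1.947
  solve Keq expr → x = 0.02584; check Q = 0.979
Then remove 0.06782 M of M.
Step 2:
                   C          M          A          E
  I           0.3978     0.2317      1.522      1.947
  C         -0.03177    0.04765    0.01588    0.03177
  E           0.3661     0.2793      1.538      1.978
  solve Keq expr → x = 0.01588; check Q = 0.979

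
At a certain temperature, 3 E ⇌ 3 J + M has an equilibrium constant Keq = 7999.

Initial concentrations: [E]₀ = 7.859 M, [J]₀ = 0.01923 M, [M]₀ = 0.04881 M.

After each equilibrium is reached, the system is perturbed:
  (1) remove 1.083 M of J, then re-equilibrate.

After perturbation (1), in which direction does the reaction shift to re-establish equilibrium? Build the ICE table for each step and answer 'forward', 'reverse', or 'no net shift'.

Direction: forward

Q₀ = 7.1506e-10 vs Keq = 7999 ⇒ Q<K, forward
Step 1:
                  E         J         M
  init        7.859   0.01923   0.04881
  Δ          -7.358     7.358     2.453
  eq         0.5008     7.377     2.502
  solve Keq expr → x = 2.453; check Q = 7999
Then remove 1.083 M of J.
Step 2:
                  E         J         M
  init       0.5008     6.294     2.502
  Δ        -0.06763   0.06763   0.02254
  eq         0.4331     6.362     2.524
  solve Keq expr → x = 0.02254; check Q = 7999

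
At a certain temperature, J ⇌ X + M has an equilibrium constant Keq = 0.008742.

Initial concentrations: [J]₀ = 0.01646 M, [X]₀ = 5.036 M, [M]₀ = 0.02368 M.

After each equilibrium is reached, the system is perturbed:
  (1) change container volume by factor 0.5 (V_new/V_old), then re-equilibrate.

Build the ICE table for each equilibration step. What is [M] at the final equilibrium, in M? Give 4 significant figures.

[M]_eq = 6.9947e-05 M

Q₀ = 7.245 vs Keq = 0.008742 ⇒ Q>K, reverse
Step 1:
                   J          X          M
  I          0.01646      5.036    0.02368
  C          0.02361   -0.02361   -0.02361
  E          0.04007      5.012 6.9885e-05
  solve Keq expr → x = -0.02361; check Q = 0.008742
Then change container volume by factor 0.5 (V_new/V_old).
Step 2:
                   J          X          M
  I          0.08014      10.02 1.3977e-04
  C       6.9824e-05 -6.9824e-05 -6.9824e-05
  E          0.08021      10.02 6.9947e-05
  solve Keq expr → x = -6.9824e-05; check Q = 0.008742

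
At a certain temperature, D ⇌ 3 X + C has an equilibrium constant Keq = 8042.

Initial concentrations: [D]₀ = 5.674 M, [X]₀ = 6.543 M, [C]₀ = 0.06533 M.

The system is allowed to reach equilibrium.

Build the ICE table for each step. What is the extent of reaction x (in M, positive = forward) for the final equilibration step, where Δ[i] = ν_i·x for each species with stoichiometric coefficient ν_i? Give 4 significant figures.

x = 3.493 M

Q₀ = 3.225 vs Keq = 8042 ⇒ Q<K, forward
Step 1:
                    D           X           C
  I             5.674       6.543     0.06533
  C            -3.493       10.48       3.493
  E             2.181       17.02       3.558
  solve Keq expr → x = 3.493; check Q = 8042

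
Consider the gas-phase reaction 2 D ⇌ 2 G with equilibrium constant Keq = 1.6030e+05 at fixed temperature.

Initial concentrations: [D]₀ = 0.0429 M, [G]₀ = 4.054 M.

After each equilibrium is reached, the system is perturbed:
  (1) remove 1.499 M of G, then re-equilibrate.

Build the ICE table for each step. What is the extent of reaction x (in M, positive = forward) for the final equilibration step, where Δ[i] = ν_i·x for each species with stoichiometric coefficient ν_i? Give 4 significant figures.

Q₀ = 8930 vs Keq = 1.6030e+05 ⇒ Q<K, forward
Step 1:
                  D         G
  Initial    0.0429     4.054
  Change   -0.03269   0.03269
  Equil     0.01021     4.087
  solve Keq expr → x = 0.01635; check Q = 1.6030e+05
Then remove 1.499 M of G.
Step 2:
                  D         G
  Initial   0.01021     2.588
  Change  -0.003735  0.003735
  Equil    0.006473     2.591
  solve Keq expr → x = 0.001867; check Q = 1.6030e+05

x = 0.001867 M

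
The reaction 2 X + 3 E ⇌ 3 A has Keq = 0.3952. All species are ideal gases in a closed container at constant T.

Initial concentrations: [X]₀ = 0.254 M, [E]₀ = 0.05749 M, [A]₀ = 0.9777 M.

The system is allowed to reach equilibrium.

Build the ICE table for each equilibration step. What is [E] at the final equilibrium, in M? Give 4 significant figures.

[E]_eq = 0.6653 M

Q₀ = 7.6238e+04 vs Keq = 0.3952 ⇒ Q>K, reverse
Step 1:
                    X           E           A
  I             0.254     0.05749      0.9777
  C            0.4052      0.6079     -0.6079
  E            0.6592      0.6653      0.3698
  solve Keq expr → x = -0.2026; check Q = 0.3952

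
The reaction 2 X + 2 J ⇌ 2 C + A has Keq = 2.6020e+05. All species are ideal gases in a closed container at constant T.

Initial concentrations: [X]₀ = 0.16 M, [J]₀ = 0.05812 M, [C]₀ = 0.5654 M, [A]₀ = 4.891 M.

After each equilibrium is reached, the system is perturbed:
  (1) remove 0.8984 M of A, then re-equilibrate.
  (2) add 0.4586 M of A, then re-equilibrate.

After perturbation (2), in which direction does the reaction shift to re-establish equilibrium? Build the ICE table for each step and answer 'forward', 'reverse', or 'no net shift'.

Direction: reverse

Q₀ = 1.8081e+04 vs Keq = 2.6020e+05 ⇒ Q<K, forward
Step 1:
                    X           J           C           A
  I              0.16     0.05812      0.5654       4.891
  C          -0.03687    -0.03687     0.03687     0.01844
  E            0.1231     0.02125      0.6023       4.909
  solve Keq expr → x = 0.01844; check Q = 2.6020e+05
Then remove 0.8984 M of A.
Step 2:
                    X           J           C           A
  I            0.1231     0.02125      0.6023       4.011
  C         -0.001714   -0.001714    0.001714  8.5682e-04
  E            0.1214     0.01953       0.604       4.012
  solve Keq expr → x = 8.5682e-04; check Q = 2.6020e+05
Then add 0.4586 M of A.
Step 3:
                    X           J           C           A
  I            0.1214     0.01953       0.604        4.47
  C        9.0249e-04  9.0249e-04 -9.0249e-04 -4.5124e-04
  E            0.1223     0.02044      0.6031        4.47
  solve Keq expr → x = -4.5124e-04; check Q = 2.6020e+05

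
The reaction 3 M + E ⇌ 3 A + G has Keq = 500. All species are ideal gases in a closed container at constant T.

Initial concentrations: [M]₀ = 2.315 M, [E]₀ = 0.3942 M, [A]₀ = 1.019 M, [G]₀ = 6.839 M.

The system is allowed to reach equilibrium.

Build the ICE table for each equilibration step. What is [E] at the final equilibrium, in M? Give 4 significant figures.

[E]_eq = 0.05532 M

Q₀ = 1.48 vs Keq = 500 ⇒ Q<K, forward
Step 1:
                    M           E           A           G
  init          2.315      0.3942       1.019       6.839
  Δ            -1.017     -0.3389       1.017      0.3389
  eq            1.298     0.05532       2.036       7.178
  solve Keq expr → x = 0.3389; check Q = 500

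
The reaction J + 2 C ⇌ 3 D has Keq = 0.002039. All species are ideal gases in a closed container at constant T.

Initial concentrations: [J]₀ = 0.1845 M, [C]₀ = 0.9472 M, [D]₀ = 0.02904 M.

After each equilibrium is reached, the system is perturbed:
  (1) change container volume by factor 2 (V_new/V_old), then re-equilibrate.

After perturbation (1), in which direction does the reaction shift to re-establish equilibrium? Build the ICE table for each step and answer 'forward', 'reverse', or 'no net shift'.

Direction: no net shift

Q₀ = 1.4795e-04 vs Keq = 0.002039 ⇒ Q<K, forward
Step 1:
                    J           C           D
  Initial      0.1845      0.9472     0.02904
  Change     -0.01258    -0.02517     0.03775
  Equil        0.1719       0.922     0.06679
  solve Keq expr → x = 0.01258; check Q = 0.002039
Then change container volume by factor 2 (V_new/V_old).
Step 2:
                    J           C           D
  Initial     0.08596       0.461      0.0334
  Change            0           0           0
  Equil       0.08596       0.461      0.0334
  solve Keq expr → x = 0; check Q = 0.002039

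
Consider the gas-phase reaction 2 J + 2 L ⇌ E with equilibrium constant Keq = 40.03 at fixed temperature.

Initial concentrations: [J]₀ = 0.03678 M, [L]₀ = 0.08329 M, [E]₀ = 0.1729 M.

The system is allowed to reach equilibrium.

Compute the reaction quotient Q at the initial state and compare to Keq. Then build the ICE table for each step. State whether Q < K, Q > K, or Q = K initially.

Q₀ = 1.8424e+04; Q > K (proceeds reverse)

Q₀ = 1.8424e+04 vs Keq = 40.03 ⇒ Q>K, reverse
Step 1:
                    J           L           E
  init        0.03678     0.08329      0.1729
  Δ            0.1605      0.1605    -0.08026
  eq           0.1973      0.2438     0.09264
  solve Keq expr → x = -0.08026; check Q = 40.03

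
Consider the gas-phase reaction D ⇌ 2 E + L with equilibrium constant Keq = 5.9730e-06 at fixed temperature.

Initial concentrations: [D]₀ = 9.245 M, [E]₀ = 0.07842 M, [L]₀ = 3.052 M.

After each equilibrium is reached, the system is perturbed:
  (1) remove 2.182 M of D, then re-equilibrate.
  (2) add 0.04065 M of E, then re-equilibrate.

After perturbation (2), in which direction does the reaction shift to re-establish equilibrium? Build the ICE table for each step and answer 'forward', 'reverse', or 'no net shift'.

Direction: reverse

Q₀ = 0.00203 vs Keq = 5.9730e-06 ⇒ Q>K, reverse
Step 1:
                   D          E          L
  Initial      9.245    0.07842      3.052
  Change     0.03707   -0.07413   -0.03707
  Equil        9.282   0.004288      3.015
  solve Keq expr → x = -0.03707; check Q = 5.9730e-06
Then remove 2.182 M of D.
Step 2:
                   D          E          L
  Initial        7.1   0.004288      3.015
  Change  2.6876e-04 -5.3751e-04 -2.6876e-04
  Equil          7.1   0.003751      3.015
  solve Keq expr → x = -2.6876e-04; check Q = 5.9730e-06
Then add 0.04065 M of E.
Step 3:
                   D          E          L
  Initial        7.1     0.0444      3.015
  Change     0.02032   -0.04063   -0.02032
  Equil        7.121   0.003769      2.994
  solve Keq expr → x = -0.02032; check Q = 5.9730e-06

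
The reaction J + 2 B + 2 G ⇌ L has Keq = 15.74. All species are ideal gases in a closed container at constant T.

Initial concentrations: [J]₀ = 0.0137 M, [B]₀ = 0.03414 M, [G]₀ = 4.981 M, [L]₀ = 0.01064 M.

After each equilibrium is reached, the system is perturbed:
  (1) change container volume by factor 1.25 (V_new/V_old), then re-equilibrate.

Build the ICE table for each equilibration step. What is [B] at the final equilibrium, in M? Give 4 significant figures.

[B]_eq = 0.03513 M

Q₀ = 26.86 vs Keq = 15.74 ⇒ Q>K, reverse
Step 1:
                    J           B           G           L
  init         0.0137     0.03414       4.981     0.01064
  Δ          0.001883    0.003766    0.003766   -0.001883
  eq          0.01558     0.03791       4.985    0.008757
  solve Keq expr → x = -0.001883; check Q = 15.74
Then change container volume by factor 1.25 (V_new/V_old).
Step 2:
                    J           B           G           L
  init        0.01247     0.03032       3.988    0.007006
  Δ          0.002402    0.004804    0.004804   -0.002402
  eq          0.01487     0.03513       3.993    0.004604
  solve Keq expr → x = -0.002402; check Q = 15.74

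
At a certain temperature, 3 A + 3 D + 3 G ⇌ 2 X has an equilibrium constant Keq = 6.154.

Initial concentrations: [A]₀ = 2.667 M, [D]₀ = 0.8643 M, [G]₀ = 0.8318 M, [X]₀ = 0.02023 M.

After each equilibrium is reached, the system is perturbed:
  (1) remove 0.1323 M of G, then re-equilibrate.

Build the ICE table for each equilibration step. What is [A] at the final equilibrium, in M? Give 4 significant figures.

[A]_eq = 2.23 M

Q₀ = 5.8059e-05 vs Keq = 6.154 ⇒ Q<K, forward
Step 1:
                    A           D           G           X
  init          2.667      0.8643      0.8318     0.02023
  Δ           -0.4945     -0.4945     -0.4945      0.3297
  eq            2.172      0.3698      0.3373      0.3499
  solve Keq expr → x = 0.1648; check Q = 6.154
Then remove 0.1323 M of G.
Step 2:
                    A           D           G           X
  init          2.172      0.3698       0.205      0.3499
  Δ           0.05784     0.05784     0.05784    -0.03856
  eq             2.23      0.4276      0.2628      0.3113
  solve Keq expr → x = -0.01928; check Q = 6.154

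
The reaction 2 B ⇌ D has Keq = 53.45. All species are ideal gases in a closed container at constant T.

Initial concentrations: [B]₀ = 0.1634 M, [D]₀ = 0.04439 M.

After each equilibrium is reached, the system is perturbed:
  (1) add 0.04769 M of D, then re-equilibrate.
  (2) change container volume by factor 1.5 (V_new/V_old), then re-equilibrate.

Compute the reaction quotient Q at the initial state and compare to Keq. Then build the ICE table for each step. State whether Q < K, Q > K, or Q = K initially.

Q₀ = 1.663 vs Keq = 53.45 ⇒ Q<K, forward
Step 1:
                   B          D
  I           0.1634    0.04439
  C          -0.1193    0.05964
  E          0.04412      0.104
  solve Keq expr → x = 0.05964; check Q = 53.45
Then add 0.04769 M of D.
Step 2:
                   B          D
  I          0.04412     0.1517
  C         0.008417  -0.004208
  E          0.05253     0.1475
  solve Keq expr → x = -0.004208; check Q = 53.45
Then change container volume by factor 1.5 (V_new/V_old).
Step 3:
                   B          D
  I          0.03502    0.09834
  C         0.007091  -0.003545
  E          0.04211     0.0948
  solve Keq expr → x = -0.003545; check Q = 53.45

Q₀ = 1.663; Q < K (proceeds forward)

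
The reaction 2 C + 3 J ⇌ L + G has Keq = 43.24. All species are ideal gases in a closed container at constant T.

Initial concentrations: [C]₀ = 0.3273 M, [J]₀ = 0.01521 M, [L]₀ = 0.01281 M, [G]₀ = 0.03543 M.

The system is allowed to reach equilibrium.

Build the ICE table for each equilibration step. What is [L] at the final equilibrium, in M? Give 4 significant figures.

Q₀ = 1204 vs Keq = 43.24 ⇒ Q>K, reverse
Step 1:
                  C         J         L         G
  I          0.3273   0.01521   0.01281   0.03543
  C         0.01241   0.01861 -0.006204 -0.006204
  E          0.3397   0.03382  0.006606   0.02923
  solve Keq expr → x = -0.006204; check Q = 43.24

[L]_eq = 0.006606 M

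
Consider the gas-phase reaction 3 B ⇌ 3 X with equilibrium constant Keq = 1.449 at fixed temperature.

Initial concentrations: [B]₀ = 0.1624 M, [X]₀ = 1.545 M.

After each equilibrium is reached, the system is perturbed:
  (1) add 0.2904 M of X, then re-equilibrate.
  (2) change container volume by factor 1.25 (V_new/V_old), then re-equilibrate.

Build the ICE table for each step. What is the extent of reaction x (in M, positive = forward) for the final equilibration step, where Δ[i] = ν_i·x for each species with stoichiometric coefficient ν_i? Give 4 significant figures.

Q₀ = 861 vs Keq = 1.449 ⇒ Q>K, reverse
Step 1:
                   B          X
  Initial     0.1624      1.545
  Change      0.6386    -0.6386
  Equil        0.801     0.9064
  solve Keq expr → x = -0.2129; check Q = 1.449
Then add 0.2904 M of X.
Step 2:
                   B          X
  Initial      0.801      1.197
  Change      0.1362    -0.1362
  Equil       0.9372      1.061
  solve Keq expr → x = -0.04541; check Q = 1.449
Then change container volume by factor 1.25 (V_new/V_old).
Step 3:
                   B          X
  Initial     0.7498     0.8485
  Change           0          0
  Equil       0.7498     0.8485
  solve Keq expr → x = 0; check Q = 1.449

x = 0 M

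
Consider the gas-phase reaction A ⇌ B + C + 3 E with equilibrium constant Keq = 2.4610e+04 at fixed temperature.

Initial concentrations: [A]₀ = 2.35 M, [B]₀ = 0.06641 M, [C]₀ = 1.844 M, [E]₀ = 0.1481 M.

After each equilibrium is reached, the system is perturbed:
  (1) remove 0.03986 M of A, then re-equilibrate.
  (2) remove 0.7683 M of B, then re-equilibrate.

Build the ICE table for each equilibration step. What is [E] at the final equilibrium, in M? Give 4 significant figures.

Q₀ = 1.6927e-04 vs Keq = 2.4610e+04 ⇒ Q<K, forward
Step 1:
                   A          B          C          E
  I             2.35    0.06641      1.844     0.1481
  C           -2.229      2.229      2.229      6.686
  E           0.1212      2.295      4.073      6.834
  solve Keq expr → x = 2.229; check Q = 2.4610e+04
Then remove 0.03986 M of A.
Step 2:
                   A          B          C          E
  I          0.08139      2.295      4.073      6.834
  C          0.03224   -0.03224   -0.03224   -0.09673
  E           0.1136      2.263      4.041      6.738
  solve Keq expr → x = -0.03224; check Q = 2.4610e+04
Then remove 0.7683 M of B.
Step 3:
                   A          B          C          E
  I           0.1136      1.495      4.041      6.738
  C         -0.03286    0.03286    0.03286    0.09859
  E          0.08077      1.527      4.073      6.836
  solve Keq expr → x = 0.03286; check Q = 2.4610e+04

[E]_eq = 6.836 M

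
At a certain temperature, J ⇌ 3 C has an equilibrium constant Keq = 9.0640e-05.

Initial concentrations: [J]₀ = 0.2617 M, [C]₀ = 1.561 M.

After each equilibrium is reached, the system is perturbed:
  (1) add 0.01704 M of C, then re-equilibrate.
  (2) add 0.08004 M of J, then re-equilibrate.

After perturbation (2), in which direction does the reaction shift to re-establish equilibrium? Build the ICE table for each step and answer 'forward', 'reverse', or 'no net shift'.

Direction: forward

Q₀ = 14.53 vs Keq = 9.0640e-05 ⇒ Q>K, reverse
Step 1:
                  J         C
  I          0.2617     1.561
  C          0.5066     -1.52
  E          0.7683   0.04114
  solve Keq expr → x = -0.5066; check Q = 9.0640e-05
Then add 0.01704 M of C.
Step 2:
                  J         C
  I          0.7683   0.05818
  C        0.005646  -0.01694
  E           0.774   0.04124
  solve Keq expr → x = -0.005646; check Q = 9.0640e-05
Then add 0.08004 M of J.
Step 3:
                  J         C
  I           0.854   0.04124
  C       -4.5592e-04  0.001368
  E          0.8535   0.04261
  solve Keq expr → x = 4.5592e-04; check Q = 9.0640e-05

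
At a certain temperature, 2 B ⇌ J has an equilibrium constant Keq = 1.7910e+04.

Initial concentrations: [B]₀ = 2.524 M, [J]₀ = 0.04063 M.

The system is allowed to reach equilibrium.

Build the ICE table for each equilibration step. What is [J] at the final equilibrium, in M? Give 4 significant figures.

Q₀ = 0.006378 vs Keq = 1.7910e+04 ⇒ Q<K, forward
Step 1:
                  B         J
  Initial     2.524   0.04063
  Change     -2.515     1.258
  Equil    0.008514     1.298
  solve Keq expr → x = 1.258; check Q = 1.7910e+04

[J]_eq = 1.298 M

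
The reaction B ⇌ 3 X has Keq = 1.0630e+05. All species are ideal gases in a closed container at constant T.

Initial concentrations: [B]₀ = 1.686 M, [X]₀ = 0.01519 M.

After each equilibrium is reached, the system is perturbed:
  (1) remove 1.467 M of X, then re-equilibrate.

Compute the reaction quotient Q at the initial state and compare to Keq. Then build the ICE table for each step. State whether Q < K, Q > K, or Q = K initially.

Q₀ = 2.0788e-06 vs Keq = 1.0630e+05 ⇒ Q<K, forward
Step 1:
                   B          X
  Initial      1.686    0.01519
  Change      -1.685      5.054
  Equil     0.001226       5.07
  solve Keq expr → x = 1.685; check Q = 1.0630e+05
Then remove 1.467 M of X.
Step 2:
                   B          X
  Initial   0.001226      3.603
  Change  -7.8496e-04   0.002355
  Equil   4.4069e-04      3.605
  solve Keq expr → x = 7.8496e-04; check Q = 1.0630e+05

Q₀ = 2.0788e-06; Q < K (proceeds forward)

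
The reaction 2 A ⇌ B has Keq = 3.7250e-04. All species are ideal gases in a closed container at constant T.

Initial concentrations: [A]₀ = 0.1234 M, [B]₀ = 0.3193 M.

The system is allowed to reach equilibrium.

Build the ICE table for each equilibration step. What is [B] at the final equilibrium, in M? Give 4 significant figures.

[B]_eq = 2.1604e-04 M

Q₀ = 20.97 vs Keq = 3.7250e-04 ⇒ Q>K, reverse
Step 1:
                    A           B
  Initial      0.1234      0.3193
  Change       0.6382     -0.3191
  Equil        0.7616  2.1604e-04
  solve Keq expr → x = -0.3191; check Q = 3.7250e-04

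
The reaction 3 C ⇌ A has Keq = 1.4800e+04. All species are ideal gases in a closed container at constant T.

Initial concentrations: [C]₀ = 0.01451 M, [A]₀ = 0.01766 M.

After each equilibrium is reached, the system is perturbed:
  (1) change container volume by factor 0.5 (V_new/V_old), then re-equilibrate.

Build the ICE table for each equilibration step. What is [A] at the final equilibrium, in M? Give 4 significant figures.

Q₀ = 5781 vs Keq = 1.4800e+04 ⇒ Q<K, forward
Step 1:
                   C          A
  Initial    0.01451    0.01766
  Change   -0.003664   0.001221
  Equil      0.01085    0.01888
  solve Keq expr → x = 0.001221; check Q = 1.4800e+04
Then change container volume by factor 0.5 (V_new/V_old).
Step 2:
                   C          A
  Initial    0.02169    0.03776
  Change   -0.007723   0.002574
  Equil      0.01397    0.04034
  solve Keq expr → x = 0.002574; check Q = 1.4800e+04

[A]_eq = 0.04034 M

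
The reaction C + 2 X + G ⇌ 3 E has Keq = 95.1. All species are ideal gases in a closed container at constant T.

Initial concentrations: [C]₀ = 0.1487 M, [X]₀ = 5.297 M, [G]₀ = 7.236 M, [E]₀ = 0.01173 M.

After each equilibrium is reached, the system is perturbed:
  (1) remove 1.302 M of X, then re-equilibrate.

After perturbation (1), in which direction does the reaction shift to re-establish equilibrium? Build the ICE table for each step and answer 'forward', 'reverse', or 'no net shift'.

Direction: reverse

Q₀ = 5.3459e-08 vs Keq = 95.1 ⇒ Q<K, forward
Step 1:
                   C          X          G          E
  I           0.1487      5.297      7.236    0.01173
  C          -0.1487    -0.2974    -0.1487     0.4461
  E       5.6955e-06          5      7.087     0.4578
  solve Keq expr → x = 0.1487; check Q = 95.1
Then remove 1.302 M of X.
Step 2:
                   C          X          G          E
  I       5.6955e-06      3.698      7.087     0.4578
  C       4.7161e-06 9.4322e-06 4.7161e-06 -1.4148e-05
  E       1.0412e-05      3.698      7.087     0.4578
  solve Keq expr → x = -4.7161e-06; check Q = 95.1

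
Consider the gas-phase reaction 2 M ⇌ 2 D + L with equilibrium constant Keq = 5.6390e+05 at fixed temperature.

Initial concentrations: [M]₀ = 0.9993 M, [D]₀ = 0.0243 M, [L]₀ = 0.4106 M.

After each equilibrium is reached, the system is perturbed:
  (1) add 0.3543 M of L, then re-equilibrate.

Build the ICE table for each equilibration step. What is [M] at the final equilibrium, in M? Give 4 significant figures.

Q₀ = 2.4279e-04 vs Keq = 5.6390e+05 ⇒ Q<K, forward
Step 1:
                  M         D         L
  Initial    0.9993    0.0243    0.4106
  Change     -0.998     0.998     0.499
  Equil    0.001298     1.022    0.9096
  solve Keq expr → x = 0.499; check Q = 5.6390e+05
Then add 0.3543 M of L.
Step 2:
                  M         D         L
  Initial  0.001298     1.022     1.264
  Change  2.3170e-04 -2.3170e-04 -1.1585e-04
  Equil     0.00153     1.022     1.264
  solve Keq expr → x = -1.1585e-04; check Q = 5.6390e+05

[M]_eq = 0.00153 M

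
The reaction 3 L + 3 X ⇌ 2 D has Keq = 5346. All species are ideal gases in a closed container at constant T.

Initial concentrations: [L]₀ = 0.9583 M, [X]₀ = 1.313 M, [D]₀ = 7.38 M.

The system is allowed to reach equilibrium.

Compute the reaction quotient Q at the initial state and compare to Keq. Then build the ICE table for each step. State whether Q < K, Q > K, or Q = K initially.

Q₀ = 27.34 vs Keq = 5346 ⇒ Q<K, forward
Step 1:
                    L           X           D
  I            0.9583       1.313        7.38
  C           -0.6293     -0.6293      0.4195
  E             0.329      0.6837         7.8
  solve Keq expr → x = 0.2098; check Q = 5346

Q₀ = 27.34; Q < K (proceeds forward)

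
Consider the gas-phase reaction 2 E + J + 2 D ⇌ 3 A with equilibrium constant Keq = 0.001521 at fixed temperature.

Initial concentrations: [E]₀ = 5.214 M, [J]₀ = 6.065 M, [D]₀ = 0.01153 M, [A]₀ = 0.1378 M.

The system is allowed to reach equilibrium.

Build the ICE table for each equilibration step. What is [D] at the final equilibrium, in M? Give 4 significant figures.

Q₀ = 0.1194 vs Keq = 0.001521 ⇒ Q>K, reverse
Step 1:
                   E          J          D          A
  init         5.214      6.065    0.01153     0.1378
  Δ          0.03622    0.01811    0.03622   -0.05433
  eq            5.25      6.083    0.04775    0.08347
  solve Keq expr → x = -0.01811; check Q = 0.001521

[D]_eq = 0.04775 M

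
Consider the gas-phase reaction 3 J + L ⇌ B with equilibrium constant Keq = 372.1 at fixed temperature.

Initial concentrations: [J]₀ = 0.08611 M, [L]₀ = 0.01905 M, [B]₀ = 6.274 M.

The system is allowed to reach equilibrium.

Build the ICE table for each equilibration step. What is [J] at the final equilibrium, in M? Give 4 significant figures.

Q₀ = 5.1581e+05 vs Keq = 372.1 ⇒ Q>K, reverse
Step 1:
                    J           L           B
  Initial     0.08611     0.01905       6.274
  Change        0.393       0.131      -0.131
  Equil        0.4792      0.1501       6.143
  solve Keq expr → x = -0.131; check Q = 372.1

[J]_eq = 0.4792 M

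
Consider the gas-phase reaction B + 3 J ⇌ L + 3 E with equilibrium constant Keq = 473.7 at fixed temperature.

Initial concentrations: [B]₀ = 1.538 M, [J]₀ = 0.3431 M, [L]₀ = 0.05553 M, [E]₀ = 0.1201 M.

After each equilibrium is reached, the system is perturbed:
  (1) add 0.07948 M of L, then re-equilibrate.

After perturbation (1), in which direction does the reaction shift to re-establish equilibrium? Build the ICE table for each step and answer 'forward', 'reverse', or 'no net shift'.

Direction: reverse

Q₀ = 0.001549 vs Keq = 473.7 ⇒ Q<K, forward
Step 1:
                    B           J           L           E
  init          1.538      0.3431     0.05553      0.1201
  Δ           -0.1054     -0.3161      0.1054      0.3161
  eq            1.433       0.027      0.1609      0.4362
  solve Keq expr → x = 0.1054; check Q = 473.7
Then add 0.07948 M of L.
Step 2:
                    B           J           L           E
  init          1.433       0.027      0.2404      0.4362
  Δ          0.001185    0.003555   -0.001185   -0.003555
  eq            1.434     0.03055      0.2392      0.4326
  solve Keq expr → x = -0.001185; check Q = 473.7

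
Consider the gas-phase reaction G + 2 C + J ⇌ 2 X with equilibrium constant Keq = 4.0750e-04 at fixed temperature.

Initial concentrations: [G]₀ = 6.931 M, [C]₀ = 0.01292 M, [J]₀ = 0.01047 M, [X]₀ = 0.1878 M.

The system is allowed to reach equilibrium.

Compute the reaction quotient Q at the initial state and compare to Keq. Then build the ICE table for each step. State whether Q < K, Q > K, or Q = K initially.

Q₀ = 2912; Q > K (proceeds reverse)

Q₀ = 2912 vs Keq = 4.0750e-04 ⇒ Q>K, reverse
Step 1:
                   G          C          J          X
  init         6.931    0.01292    0.01047     0.1878
  Δ          0.09221     0.1844    0.09221    -0.1844
  eq           7.023     0.1973     0.1027   0.003383
  solve Keq expr → x = -0.09221; check Q = 4.0750e-04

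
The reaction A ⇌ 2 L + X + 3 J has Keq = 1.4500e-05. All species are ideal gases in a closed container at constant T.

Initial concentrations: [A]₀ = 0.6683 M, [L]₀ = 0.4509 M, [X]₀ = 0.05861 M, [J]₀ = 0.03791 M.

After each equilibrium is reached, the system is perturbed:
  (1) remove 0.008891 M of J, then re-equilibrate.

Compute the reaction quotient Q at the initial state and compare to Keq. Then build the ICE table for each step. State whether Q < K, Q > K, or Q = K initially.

Q₀ = 9.7145e-07 vs Keq = 1.4500e-05 ⇒ Q<K, forward
Step 1:
                    A           L           X           J
  Initial      0.6683      0.4509     0.05861     0.03791
  Change     -0.01482     0.02964     0.01482     0.04446
  Equil        0.6535      0.4805     0.07343     0.08237
  solve Keq expr → x = 0.01482; check Q = 1.4500e-05
Then remove 0.008891 M of J.
Step 2:
                    A           L           X           J
  Initial      0.6535      0.4805     0.07343     0.07348
  Change    -0.002448    0.004897    0.002448    0.007345
  Equil         0.651      0.4854     0.07588     0.08082
  solve Keq expr → x = 0.002448; check Q = 1.4500e-05

Q₀ = 9.7145e-07; Q < K (proceeds forward)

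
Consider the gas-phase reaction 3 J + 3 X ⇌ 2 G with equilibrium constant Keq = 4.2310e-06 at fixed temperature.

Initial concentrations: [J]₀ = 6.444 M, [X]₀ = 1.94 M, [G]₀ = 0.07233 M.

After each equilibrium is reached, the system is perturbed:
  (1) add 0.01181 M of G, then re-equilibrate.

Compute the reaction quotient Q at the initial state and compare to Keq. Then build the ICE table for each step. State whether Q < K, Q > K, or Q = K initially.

Q₀ = 2.6777e-06 vs Keq = 4.2310e-06 ⇒ Q<K, forward
Step 1:
                  J         X         G
  init        6.444      1.94   0.07233
  Δ        -0.02454  -0.02454   0.01636
  eq          6.419     1.915   0.08869
  solve Keq expr → x = 0.00818; check Q = 4.2310e-06
Then add 0.01181 M of G.
Step 2:
                  J         X         G
  init        6.419     1.915    0.1005
  Δ          0.0156    0.0156   -0.0104
  eq          6.435     1.931    0.0901
  solve Keq expr → x = -0.005199; check Q = 4.2310e-06

Q₀ = 2.6777e-06; Q < K (proceeds forward)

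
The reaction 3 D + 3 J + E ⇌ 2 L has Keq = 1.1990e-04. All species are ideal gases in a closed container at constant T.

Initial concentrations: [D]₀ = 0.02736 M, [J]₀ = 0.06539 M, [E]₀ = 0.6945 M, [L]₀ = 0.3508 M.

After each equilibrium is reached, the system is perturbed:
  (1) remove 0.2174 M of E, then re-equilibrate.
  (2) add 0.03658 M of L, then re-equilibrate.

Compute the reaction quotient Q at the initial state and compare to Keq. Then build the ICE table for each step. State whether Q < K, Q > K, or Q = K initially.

Q₀ = 3.0943e+07 vs Keq = 1.1990e-04 ⇒ Q>K, reverse
Step 1:
                  D         J         E         L
  init      0.02736   0.06539    0.6945    0.3508
  Δ          0.5234    0.5234    0.1745   -0.3489
  eq         0.5507    0.5888     0.869  0.001885
  solve Keq expr → x = -0.1745; check Q = 1.1990e-04
Then remove 0.2174 M of E.
Step 2:
                  D         J         E         L
  init       0.5507    0.5888    0.6516  0.001885
  Δ       3.7398e-04 3.7398e-04 1.2466e-04 -2.4932e-04
  eq         0.5511    0.5891    0.6517  0.001635
  solve Keq expr → x = -1.2466e-04; check Q = 1.1990e-04
Then add 0.03658 M of L.
Step 3:
                  D         J         E         L
  init       0.5511    0.5891    0.6517   0.03822
  Δ         0.05406   0.05406   0.01802  -0.03604
  eq         0.6052    0.6432    0.6697  0.002176
  solve Keq expr → x = -0.01802; check Q = 1.1990e-04

Q₀ = 3.0943e+07; Q > K (proceeds reverse)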